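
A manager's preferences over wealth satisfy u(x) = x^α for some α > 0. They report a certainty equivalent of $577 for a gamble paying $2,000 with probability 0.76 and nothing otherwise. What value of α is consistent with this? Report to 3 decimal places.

The lottery's expected utility is 0.76·u(2000) + 0.24·u(0) = 0.76·2000^α (since u(0) = 0 for α > 0).
Indifference: 577^α = 0.76·2000^α, so (577/2000)^α = 0.76.
Take logs: α = ln 0.76 / ln(577/2000) ≈ 0.22078.

α ≈ 0.221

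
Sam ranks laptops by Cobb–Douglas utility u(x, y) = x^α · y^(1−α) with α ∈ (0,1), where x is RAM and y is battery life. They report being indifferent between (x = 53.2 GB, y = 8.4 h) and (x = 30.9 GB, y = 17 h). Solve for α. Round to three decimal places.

Indifference: 53.2^α · 8.4^(1−α) = 30.9^α · 17^(1−α).
Taking logs: α·ln 53.2 + (1−α)·ln 8.4 = α·ln 30.9 + (1−α)·ln 17, i.e. α·0.543302 = (1−α)·0.704982.
Thus α·(1.248284) = 0.704982, so α = 0.704982/1.248284 ≈ 0.565.

α ≈ 0.565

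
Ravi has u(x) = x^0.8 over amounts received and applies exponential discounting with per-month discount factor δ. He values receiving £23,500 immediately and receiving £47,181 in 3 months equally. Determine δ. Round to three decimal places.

The payoff in 3 months is discounted by δ^3, so u(23500) = δ^3·u(47181) and δ^3 = u(23500)/u(47181).
With u(x) = x^0.8: δ^3 = 23500^0.8/47181^0.8 = (23500/47181)^0.8 = 0.57259.
So δ = 0.57259^(1/3) ≈ 0.830.

δ ≈ 0.830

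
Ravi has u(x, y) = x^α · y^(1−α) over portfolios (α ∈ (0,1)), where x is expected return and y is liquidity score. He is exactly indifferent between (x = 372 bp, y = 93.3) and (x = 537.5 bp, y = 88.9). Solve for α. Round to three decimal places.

α ≈ 0.116

Set the two utilities equal: 372^α·93.3^(1−α) = 537.5^α·88.9^(1−α).
Taking logs: α·ln 372 + (1−α)·ln 93.3 = α·ln 537.5 + (1−α)·ln 88.9, i.e. α·-0.368035 = (1−α)·-0.048308.
So α/(1−α) = (-0.048308)/(-0.368035) = 0.131259, and α = 0.131259/1.131259 ≈ 0.116.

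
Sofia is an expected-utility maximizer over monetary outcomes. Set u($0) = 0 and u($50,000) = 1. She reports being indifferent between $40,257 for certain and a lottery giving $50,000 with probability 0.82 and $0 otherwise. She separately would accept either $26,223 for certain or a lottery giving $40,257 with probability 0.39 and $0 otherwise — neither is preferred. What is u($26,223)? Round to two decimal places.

0.32

First, u($40,257) = 0.82·u($50,000) + 0.18·u($0) = 0.82.
Chaining: u($26,223) = 0.39·0.82 + 0.61·0.00 = 0.3198.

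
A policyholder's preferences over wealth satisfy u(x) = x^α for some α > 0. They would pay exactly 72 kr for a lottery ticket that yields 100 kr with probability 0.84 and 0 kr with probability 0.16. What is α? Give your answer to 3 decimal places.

The lottery's expected utility is 0.84·u(100) + 0.16·u(0) = 0.84·100^α (since u(0) = 0 for α > 0).
Equating: 72^α = 0.84·100^α, i.e. 0.7200^α = 0.84.
α = ln(0.84) / ln(72/100) = -0.174353/-0.328504 ≈ 0.531.

α ≈ 0.531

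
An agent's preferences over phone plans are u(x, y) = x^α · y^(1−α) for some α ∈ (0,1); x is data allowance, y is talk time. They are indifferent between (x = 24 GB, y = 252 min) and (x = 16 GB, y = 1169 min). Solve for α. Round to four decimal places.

The Cobb–Douglas utilities coincide, so 24^α·252^(1−α) = 16^α·1169^(1−α).
Taking logs: α·ln 24 + (1−α)·ln 252 = α·ln 16 + (1−α)·ln 1169, i.e. α·0.4054651 = (1−α)·1.5344749.
So α/(1−α) = (1.5344749)/(0.4054651) = 3.7844808, and α = 3.7844808/4.7844808 ≈ 0.7910.

α ≈ 0.7910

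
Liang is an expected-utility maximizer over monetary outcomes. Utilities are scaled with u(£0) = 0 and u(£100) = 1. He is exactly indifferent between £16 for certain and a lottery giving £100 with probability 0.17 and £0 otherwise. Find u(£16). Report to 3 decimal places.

The indifference gives u(£16) = 0.17·u(£100) + 0.83·u(£0) = 0.17·1 + 0.83·0 = 0.17.

0.170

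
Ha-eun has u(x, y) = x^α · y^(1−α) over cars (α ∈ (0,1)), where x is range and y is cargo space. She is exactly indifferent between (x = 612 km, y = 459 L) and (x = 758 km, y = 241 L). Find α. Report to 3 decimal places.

α ≈ 0.751

Indifference: 612^α · 459^(1−α) = 758^α · 241^(1−α).
Rearrange to (612/758)^α = (241/459)^(1−α) and take logs: α·-0.213951 = (1−α)·-0.644253.
With A = -0.213951 and B = -0.644253: α·A = (1−α)·B, so α = B/(A+B) = -0.644253/-0.858204 ≈ 0.751.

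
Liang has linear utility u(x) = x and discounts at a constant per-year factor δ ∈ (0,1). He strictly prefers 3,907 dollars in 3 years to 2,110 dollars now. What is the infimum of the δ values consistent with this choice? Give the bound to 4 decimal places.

δ > 0.8144

Under u(x) = x this choice says 2110 < δ^3·3907.
Dividing by 3907: δ^3 > 0.54006. Both sides are positive, so the cube root keeps the direction.
δ > 0.54006^(1/3) = 0.8144.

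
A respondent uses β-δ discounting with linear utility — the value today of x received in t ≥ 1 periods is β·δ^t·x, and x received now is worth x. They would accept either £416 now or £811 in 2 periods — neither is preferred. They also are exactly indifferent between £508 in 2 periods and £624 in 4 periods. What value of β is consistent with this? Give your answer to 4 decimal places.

β ≈ 0.6301

The second indifference involves only future payoffs, so β cancels: β·δ^2·508 = β·δ^4·624, giving δ^2 = 508/624 = 0.81410, so δ = 0.90228.
Now use the now-vs-future pair: 416 = β·δ^2·811 gives β = 416/(0.81410·811) ≈ 0.6301.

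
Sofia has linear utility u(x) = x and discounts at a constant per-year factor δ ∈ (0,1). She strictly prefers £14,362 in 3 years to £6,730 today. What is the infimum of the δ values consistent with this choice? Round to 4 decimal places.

δ > 0.7767

Comparing present values: 6730 < δ^3·14362.
Hence δ^3 > 6730/14362 = 0.46860, and x ↦ x^(1/3) is increasing on (0,∞).
δ > 0.46860^(1/3) = 0.7767.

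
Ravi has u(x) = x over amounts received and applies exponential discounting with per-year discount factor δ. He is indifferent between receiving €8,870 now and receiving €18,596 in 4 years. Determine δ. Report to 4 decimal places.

The payoff in 4 years is discounted by δ^4, so u(8870) = δ^4·u(18596) and δ^4 = u(8870)/u(18596).
With u(x) = x: δ^4 = 8870/18596 = 0.47698.
Taking the 4th root: δ = 0.47698^(1/4) ≈ 0.8310.

δ ≈ 0.8310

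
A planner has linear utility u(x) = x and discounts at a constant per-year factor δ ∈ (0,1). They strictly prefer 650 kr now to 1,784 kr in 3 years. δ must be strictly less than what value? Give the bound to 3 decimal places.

δ < 0.714

Comparing present values: 650 > δ^3·1784.
So δ^3 < 650/1784 = 0.36435; taking the cube root of both positive sides preserves the inequality.
δ < (650/1784)^(1/3) ≈ 0.714.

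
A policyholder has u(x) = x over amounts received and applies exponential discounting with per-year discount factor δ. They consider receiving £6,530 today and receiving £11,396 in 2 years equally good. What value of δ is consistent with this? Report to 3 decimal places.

The payoff in 2 years is discounted by δ^2, so u(6530) = δ^2·u(11396) and δ^2 = u(6530)/u(11396).
With u(x) = x: δ^2 = 6530/11396 = 0.57301.
So δ = 0.57301^(1/2) ≈ 0.757.

δ ≈ 0.757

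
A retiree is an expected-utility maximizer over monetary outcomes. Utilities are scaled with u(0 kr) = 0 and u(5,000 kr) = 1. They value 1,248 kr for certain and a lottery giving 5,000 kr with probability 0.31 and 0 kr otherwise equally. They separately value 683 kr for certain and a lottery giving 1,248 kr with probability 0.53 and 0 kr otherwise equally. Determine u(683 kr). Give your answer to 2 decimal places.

0.16

First, u(1,248 kr) = 0.31·u(5,000 kr) + 0.69·u(0 kr) = 0.31.
Then u(683 kr) = 0.53·u(1,248 kr) + 0.47·u(0 kr) = 0.53·0.31 + 0.47·0.00 = 0.1643.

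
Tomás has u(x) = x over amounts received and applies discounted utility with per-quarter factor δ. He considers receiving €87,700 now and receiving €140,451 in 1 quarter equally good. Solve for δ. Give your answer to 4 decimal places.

δ ≈ 0.6244

Equating discounted utilities: u(87700) = δ·u(140451) ⇒ δ = u(87700)/u(140451).
With u(x) = x: δ = 87700/140451 = 0.62442.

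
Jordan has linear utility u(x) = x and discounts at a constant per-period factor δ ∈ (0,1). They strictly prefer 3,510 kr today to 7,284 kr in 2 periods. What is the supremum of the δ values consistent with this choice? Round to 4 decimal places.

Comparing present values: 3510 > δ^2·7284.
Dividing by 7284: δ^2 < 0.48188. Both sides are positive, so the square root keeps the direction.
δ < 0.48188^(1/2) = 0.6942.

δ < 0.6942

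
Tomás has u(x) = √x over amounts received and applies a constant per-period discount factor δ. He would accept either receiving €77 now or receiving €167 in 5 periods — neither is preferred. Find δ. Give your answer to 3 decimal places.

δ ≈ 0.926

The payoff in 5 periods is discounted by δ^5, so u(77) = δ^5·u(167) and δ^5 = u(77)/u(167).
With u(x) = √x: δ^5 = √77/√167 = √(77/167) = 0.67903.
Taking the 5th root: δ = 0.67903^(1/5) ≈ 0.926.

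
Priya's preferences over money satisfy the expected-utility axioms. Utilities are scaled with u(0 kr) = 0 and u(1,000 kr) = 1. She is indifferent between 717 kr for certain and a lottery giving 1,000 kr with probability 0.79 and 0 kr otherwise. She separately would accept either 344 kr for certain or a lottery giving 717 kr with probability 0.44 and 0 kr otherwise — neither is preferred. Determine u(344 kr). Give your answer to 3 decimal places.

0.348

First, u(717 kr) = 0.79·u(1,000 kr) + 0.21·u(0 kr) = 0.79.
Then u(344 kr) = 0.44·u(717 kr) + 0.56·u(0 kr) = 0.44·0.79 + 0.56·0.00 = 0.3476.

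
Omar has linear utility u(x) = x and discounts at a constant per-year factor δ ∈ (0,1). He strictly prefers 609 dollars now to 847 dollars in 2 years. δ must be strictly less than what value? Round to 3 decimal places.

δ < 0.848

The preference means 609 > δ^2·847.
Dividing by 847: δ^2 < 0.71901. Both sides are positive, so the square root keeps the direction.
δ < (609/847)^(1/2) ≈ 0.848.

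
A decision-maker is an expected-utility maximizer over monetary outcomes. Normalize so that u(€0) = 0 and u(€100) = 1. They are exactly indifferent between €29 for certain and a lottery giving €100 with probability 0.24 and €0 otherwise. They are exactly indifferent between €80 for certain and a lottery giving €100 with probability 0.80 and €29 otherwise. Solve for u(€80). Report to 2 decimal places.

0.85

First, u(€29) = 0.24·u(€100) + 0.76·u(€0) = 0.24.
The second indifference gives u(€80) = 0.80·u(€100) + 0.20·u(€29) = 0.80·1.00 + 0.20·0.24 = 0.8480.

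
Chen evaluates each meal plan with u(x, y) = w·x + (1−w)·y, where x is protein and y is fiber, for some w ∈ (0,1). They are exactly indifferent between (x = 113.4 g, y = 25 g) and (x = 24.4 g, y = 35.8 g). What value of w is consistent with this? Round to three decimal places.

w = 0.108

Indifference: w·113.4 + (1−w)·25 = w·24.4 + (1−w)·35.8.
Collecting terms: w·89 = (1−w)·10.8.
The marginal rate of substitution is 10.8/89, so w = 10.8/(89+10.8) = 0.108.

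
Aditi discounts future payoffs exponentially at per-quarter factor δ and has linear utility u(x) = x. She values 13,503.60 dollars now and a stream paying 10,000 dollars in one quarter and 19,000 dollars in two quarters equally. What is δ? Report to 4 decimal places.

Present value of the stream is 10000·δ + 19000·δ². Indifference gives 10000δ + 19000δ² = 13503.60.
Rearranged: 19000δ² + 10000δ − 13503.60 = 0.
The positive root is δ = [−10000 + √(10000² + 4·19000·13503.60)] / (2·19000) = (−10000 + 33560.000)/38000 ≈ 0.6200.

δ ≈ 0.6200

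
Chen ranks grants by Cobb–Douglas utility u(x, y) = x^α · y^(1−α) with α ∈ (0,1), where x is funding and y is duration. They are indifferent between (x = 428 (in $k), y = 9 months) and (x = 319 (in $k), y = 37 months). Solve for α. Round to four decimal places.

α ≈ 0.8279

Indifference: 428^α · 9^(1−α) = 319^α · 37^(1−α).
Taking logs: α·ln 428 + (1−α)·ln 9 = α·ln 319 + (1−α)·ln 37, i.e. α·0.2939321 = (1−α)·1.4136933.
Thus α·(1.7076254) = 1.4136933, so α = 1.4136933/1.7076254 ≈ 0.8279.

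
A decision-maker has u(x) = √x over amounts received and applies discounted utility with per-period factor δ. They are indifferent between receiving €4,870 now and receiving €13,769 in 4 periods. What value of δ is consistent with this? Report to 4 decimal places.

δ ≈ 0.8782

Indifference means u(4870) = δ^4 · u(13769), so δ^4 = u(4870)/u(13769).
Since u(x) = √x, δ^4 = √(4870/13769) = 0.59472.
Hence δ = (0.59472)^(1/4) = 0.878169.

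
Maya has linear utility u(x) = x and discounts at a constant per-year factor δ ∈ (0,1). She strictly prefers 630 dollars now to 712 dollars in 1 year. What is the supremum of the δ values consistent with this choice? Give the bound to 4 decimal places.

The preference means 630 > δ·712.
Dividing through by 712 gives δ < 0.88483.

δ < 0.8848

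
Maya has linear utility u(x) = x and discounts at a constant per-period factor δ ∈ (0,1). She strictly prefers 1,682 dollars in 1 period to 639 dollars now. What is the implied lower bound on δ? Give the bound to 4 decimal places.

Comparing present values: 639 < δ·1682.
So δ > 639/1682 = 0.37990.

δ > 0.3799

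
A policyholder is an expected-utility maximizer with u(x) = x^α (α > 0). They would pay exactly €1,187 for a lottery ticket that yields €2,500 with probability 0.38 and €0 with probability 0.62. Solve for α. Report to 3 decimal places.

α ≈ 1.299

The lottery's expected utility is 0.38·u(2500) + 0.62·u(0) = 0.38·2500^α (since u(0) = 0 for α > 0).
Setting u(1187) equal to that: 1187^α = 0.38·2500^α ⇒ (1187/2500)^α = 0.38.
α = ln(0.38) / ln(1187/2500) = -0.967584/-0.744862 ≈ 1.299.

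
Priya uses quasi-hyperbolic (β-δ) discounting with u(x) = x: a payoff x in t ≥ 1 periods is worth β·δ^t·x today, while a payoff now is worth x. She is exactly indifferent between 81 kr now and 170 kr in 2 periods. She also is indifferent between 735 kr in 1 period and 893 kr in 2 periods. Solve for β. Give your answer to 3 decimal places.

The second indifference involves only future payoffs, so β cancels: β·δ^1·735 = β·δ^2·893, giving δ = 735/893 = 0.82307.
Now use the now-vs-future pair: 81 = β·δ^2·170 gives β = 81/(0.67744·170) ≈ 0.703.

β ≈ 0.703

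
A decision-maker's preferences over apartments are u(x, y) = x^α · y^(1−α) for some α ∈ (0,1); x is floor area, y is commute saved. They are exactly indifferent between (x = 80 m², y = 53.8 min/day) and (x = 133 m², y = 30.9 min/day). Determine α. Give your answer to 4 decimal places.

α ≈ 0.5217

Indifference: 80^α · 53.8^(1−α) = 133^α · 30.9^(1−α).
Taking logs: α·ln 80 + (1−α)·ln 53.8 = α·ln 133 + (1−α)·ln 30.9, i.e. α·-0.5083225 = (1−α)·-0.5545173.
Thus α·(-1.0628398) = -0.5545173, so α = -0.5545173/-1.0628398 ≈ 0.5217.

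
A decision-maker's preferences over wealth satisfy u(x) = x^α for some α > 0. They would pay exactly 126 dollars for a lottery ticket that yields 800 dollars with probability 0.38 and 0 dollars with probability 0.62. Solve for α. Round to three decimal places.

α ≈ 0.523

The lottery's expected utility is 0.38·u(800) + 0.62·u(0) = 0.38·800^α (since u(0) = 0 for α > 0).
Setting u(126) equal to that: 126^α = 0.38·800^α ⇒ (126/800)^α = 0.38.
Take logs: α = ln 0.38 / ln(126/800) ≈ 0.52349.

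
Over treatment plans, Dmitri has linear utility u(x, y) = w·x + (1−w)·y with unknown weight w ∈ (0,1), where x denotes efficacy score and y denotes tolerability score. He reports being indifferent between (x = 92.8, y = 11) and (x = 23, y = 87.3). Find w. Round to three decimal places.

w = 0.522

Equating utilities: w·92.8 + (1−w)·11 = w·23 + (1−w)·87.3.
Collecting terms: w·69.8 = (1−w)·76.3.
The marginal rate of substitution is 76.3/69.8, so w = 76.3/(69.8+76.3) = 0.522.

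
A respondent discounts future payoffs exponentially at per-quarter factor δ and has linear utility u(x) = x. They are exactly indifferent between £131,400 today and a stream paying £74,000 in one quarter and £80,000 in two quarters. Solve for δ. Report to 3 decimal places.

The stream is worth 74000δ + 80000δ² today, so 74000δ + 80000δ² = 131400.
That is, 80000δ² + 74000δ − 131400 = 0, a quadratic in δ.
By the quadratic formula (taking the positive root), δ = (−74000 + √47524000000.00) / 160000 ≈ 0.900.

δ ≈ 0.900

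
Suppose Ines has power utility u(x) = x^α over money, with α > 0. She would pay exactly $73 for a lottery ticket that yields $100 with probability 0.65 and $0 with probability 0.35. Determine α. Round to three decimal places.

The lottery's expected utility is 0.65·u(100) + 0.35·u(0) = 0.65·100^α (since u(0) = 0 for α > 0).
Indifference: 73^α = 0.65·100^α, so (73/100)^α = 0.65.
Take logs: α = ln 0.65 / ln(73/100) ≈ 1.36882.

α ≈ 1.369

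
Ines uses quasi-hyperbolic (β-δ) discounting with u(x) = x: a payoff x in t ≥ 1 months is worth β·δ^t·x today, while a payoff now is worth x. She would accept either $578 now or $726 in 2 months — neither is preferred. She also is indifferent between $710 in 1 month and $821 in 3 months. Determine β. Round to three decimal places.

From the later pair, β·δ^1·710 = β·δ^3·821; dividing through, δ^2 = 710/821 = 0.86480, so δ = 0.92995.
Now use the now-vs-future pair: 578 = β·δ^2·726 gives β = 578/(0.86480·726) ≈ 0.921.

β ≈ 0.921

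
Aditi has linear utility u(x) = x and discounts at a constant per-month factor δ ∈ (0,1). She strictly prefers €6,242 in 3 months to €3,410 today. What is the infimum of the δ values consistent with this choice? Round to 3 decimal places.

δ > 0.817

The preference means 3410 < δ^3·6242.
So δ^3 > 3410/6242 = 0.54630; taking the cube root of both positive sides preserves the inequality.
δ > 0.54630^(1/3) = 0.817.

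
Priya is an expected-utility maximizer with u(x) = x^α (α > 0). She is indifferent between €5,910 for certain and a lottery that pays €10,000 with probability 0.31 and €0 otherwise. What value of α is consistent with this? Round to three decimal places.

EU(lottery) = 0.31·10000^α + 0.69·0 = 0.31·10000^α.
Setting u(5910) equal to that: 5910^α = 0.31·10000^α ⇒ (5910/10000)^α = 0.31.
α = ln(0.31) / ln(5910/10000) = -1.171183/-0.525939 ≈ 2.227.

α ≈ 2.227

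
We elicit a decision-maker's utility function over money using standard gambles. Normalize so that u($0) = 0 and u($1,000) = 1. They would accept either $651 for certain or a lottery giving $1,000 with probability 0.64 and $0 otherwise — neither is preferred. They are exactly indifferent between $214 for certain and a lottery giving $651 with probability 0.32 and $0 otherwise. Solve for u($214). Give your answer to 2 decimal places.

0.20

From the first indifference, u($651) = 0.64·u($1,000) + 0.36·u($0) = 0.64·1 + 0.36·0 = 0.64.
Chaining: u($214) = 0.32·0.64 + 0.68·0.00 = 0.2048.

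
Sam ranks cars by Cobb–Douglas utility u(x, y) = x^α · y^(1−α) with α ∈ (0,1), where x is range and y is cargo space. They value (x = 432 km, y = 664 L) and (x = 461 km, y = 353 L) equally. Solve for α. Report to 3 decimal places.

α ≈ 0.907

Set the two utilities equal: 432^α·664^(1−α) = 461^α·353^(1−α).
(432/461)^α = (353/664)^(1−α); take logs: α·ln(432/461) = (1−α)·ln(353/664), i.e. α·-0.064972 = (1−α)·-0.631814.
So α/(1−α) = (-0.631814)/(-0.064972) = 9.724404, and α = 9.724404/10.724404 ≈ 0.907.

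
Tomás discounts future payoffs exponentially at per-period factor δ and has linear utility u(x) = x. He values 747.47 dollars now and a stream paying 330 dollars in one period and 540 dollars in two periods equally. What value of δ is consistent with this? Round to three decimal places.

Equating present values: 747.47 = 330δ + 540δ².
That is, 540δ² + 330δ − 747.47 = 0, a quadratic in δ.
The positive root is δ = [−330 + √(330² + 4·540·747.47)] / (2·540) = (−330 + 1312.797)/1080 ≈ 0.910.

δ ≈ 0.910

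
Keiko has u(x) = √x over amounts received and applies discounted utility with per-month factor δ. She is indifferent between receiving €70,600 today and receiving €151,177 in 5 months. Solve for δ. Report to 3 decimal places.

δ ≈ 0.927

The payoff in 5 months is discounted by δ^5, so u(70600) = δ^5·u(151177) and δ^5 = u(70600)/u(151177).
Since u(x) = √x, δ^5 = √(70600/151177) = 0.68338.
Taking the 5th root: δ = 0.68338^(1/5) ≈ 0.927.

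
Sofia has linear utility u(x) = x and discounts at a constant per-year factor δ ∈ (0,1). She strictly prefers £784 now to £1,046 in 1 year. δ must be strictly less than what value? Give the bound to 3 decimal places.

Comparing present values: 784 > δ·1046.
So δ < 784/1046 = 0.74952.

δ < 0.750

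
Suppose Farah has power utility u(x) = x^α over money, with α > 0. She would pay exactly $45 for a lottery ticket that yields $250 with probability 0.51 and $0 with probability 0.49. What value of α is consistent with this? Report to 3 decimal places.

Since u(0) = 0, the lottery's EU is 0.51·250^α.
Indifference: 45^α = 0.51·250^α, so (45/250)^α = 0.51.
Take logs: α = ln 0.51 / ln(45/250) ≈ 0.39267.

α ≈ 0.393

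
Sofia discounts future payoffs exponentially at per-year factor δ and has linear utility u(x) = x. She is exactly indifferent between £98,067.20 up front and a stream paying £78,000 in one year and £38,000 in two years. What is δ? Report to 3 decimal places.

The stream is worth 78000δ + 38000δ² today, so 78000δ + 38000δ² = 98067.20.
Rearranged: 38000δ² + 78000δ − 98067.20 = 0.
The positive root is δ = [−78000 + √(78000² + 4·38000·98067.20)] / (2·38000) = (−78000 + 144880.000)/76000 ≈ 0.880.

δ ≈ 0.880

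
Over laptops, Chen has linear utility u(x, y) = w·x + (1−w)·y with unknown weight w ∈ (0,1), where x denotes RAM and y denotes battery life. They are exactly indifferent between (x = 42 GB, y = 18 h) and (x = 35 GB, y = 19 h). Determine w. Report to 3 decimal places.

Equating utilities: w·42 + (1−w)·18 = w·35 + (1−w)·19.
w·(42−35) = (1−w)·(19−18), i.e. w·7 = (1−w)·1.
The marginal rate of substitution is 1/7, so w = 1/(7+1) = 0.125.

w = 0.125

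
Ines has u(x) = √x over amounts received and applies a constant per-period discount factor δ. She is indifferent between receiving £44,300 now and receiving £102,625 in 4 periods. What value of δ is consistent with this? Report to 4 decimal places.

Equating discounted utilities: u(44300) = δ^4·u(102625) ⇒ δ^4 = u(44300)/u(102625).
Since u(x) = √x, δ^4 = √(44300/102625) = 0.65701.
Taking the 4th root: δ = 0.65701^(1/4) ≈ 0.9003.

δ ≈ 0.9003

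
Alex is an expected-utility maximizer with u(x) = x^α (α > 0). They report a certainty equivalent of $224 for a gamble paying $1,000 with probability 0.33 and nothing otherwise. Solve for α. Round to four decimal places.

α ≈ 0.7410

EU(lottery) = 0.33·1000^α + 0.67·0 = 0.33·1000^α.
Equating: 224^α = 0.33·1000^α, i.e. 0.2240^α = 0.33.
α = ln(0.33) / ln(224/1000) = -1.1086626/-1.4961092 ≈ 0.7410.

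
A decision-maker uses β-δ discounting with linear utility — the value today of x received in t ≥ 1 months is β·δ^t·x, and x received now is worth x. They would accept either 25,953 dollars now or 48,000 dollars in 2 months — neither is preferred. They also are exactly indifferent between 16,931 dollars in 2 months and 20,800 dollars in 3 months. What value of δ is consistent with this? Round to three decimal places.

δ ≈ 0.814

The second indifference involves only future payoffs, so β cancels: β·δ^2·16931 = β·δ^3·20800, giving δ = 16931/20800 = 0.81399.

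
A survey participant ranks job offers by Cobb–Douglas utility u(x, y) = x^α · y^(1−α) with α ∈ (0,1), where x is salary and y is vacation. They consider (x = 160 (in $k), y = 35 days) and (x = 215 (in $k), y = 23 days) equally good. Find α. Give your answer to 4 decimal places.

Set the two utilities equal: 160^α·35^(1−α) = 215^α·23^(1−α).
Taking logs: α·ln 160 + (1−α)·ln 35 = α·ln 215 + (1−α)·ln 23, i.e. α·-0.2954642 = (1−α)·-0.4198538.
So α/(1−α) = (-0.4198538)/(-0.2954642) = 1.4209972, and α = 1.4209972/2.4209972 ≈ 0.5869.

α ≈ 0.5869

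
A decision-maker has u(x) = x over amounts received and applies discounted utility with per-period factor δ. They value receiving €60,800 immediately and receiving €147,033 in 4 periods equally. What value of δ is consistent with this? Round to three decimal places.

δ ≈ 0.802

Indifference means u(60800) = δ^4 · u(147033), so δ^4 = u(60800)/u(147033).
With u(x) = x: δ^4 = 60800/147033 = 0.41351.
So δ = 0.41351^(1/4) ≈ 0.802.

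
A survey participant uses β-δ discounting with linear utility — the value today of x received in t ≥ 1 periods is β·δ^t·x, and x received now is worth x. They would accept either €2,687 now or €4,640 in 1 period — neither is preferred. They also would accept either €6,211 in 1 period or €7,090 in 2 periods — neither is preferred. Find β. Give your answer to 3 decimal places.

From the later pair, β·δ^1·6211 = β·δ^2·7090; dividing through, δ = 6211/7090 = 0.87602.
The first indifference: 2687 = β·δ·4640, so β = 2687/(δ·4640) = 2687/(0.87602·4640) ≈ 0.661.

β ≈ 0.661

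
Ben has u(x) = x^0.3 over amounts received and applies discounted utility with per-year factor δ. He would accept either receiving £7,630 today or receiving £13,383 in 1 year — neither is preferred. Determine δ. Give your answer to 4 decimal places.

Indifference means u(7630) = δ · u(13383), so δ = u(7630)/u(13383).
Since u(x) = x^0.3, δ = (7630/13383)^0.3 = 0.57013^0.3 = 0.84487.

δ ≈ 0.8449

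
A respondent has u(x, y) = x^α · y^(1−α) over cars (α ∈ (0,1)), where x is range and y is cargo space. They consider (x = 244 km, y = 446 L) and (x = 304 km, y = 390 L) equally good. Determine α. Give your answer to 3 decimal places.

α ≈ 0.379

Set the two utilities equal: 244^α·446^(1−α) = 304^α·390^(1−α).
Rearrange to (244/304)^α = (390/446)^(1−α) and take logs: α·-0.219859 = (1−α)·-0.134172.
So α/(1−α) = (-0.134172)/(-0.219859) = 0.610264, and α = 0.610264/1.610264 ≈ 0.379.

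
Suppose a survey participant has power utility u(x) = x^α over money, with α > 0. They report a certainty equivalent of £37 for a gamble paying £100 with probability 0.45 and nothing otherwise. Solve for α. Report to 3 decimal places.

Since u(0) = 0, the lottery's EU is 0.45·100^α.
Equating: 37^α = 0.45·100^α, i.e. 0.3700^α = 0.45.
Take logs: α = ln 0.45 / ln(37/100) ≈ 0.80312.

α ≈ 0.803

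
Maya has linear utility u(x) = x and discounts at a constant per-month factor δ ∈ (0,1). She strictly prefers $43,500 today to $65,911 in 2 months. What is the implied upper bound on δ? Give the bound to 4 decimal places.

Comparing present values: 43500 > δ^2·65911.
So δ^2 < 43500/65911 = 0.65998; taking the square root of both positive sides preserves the inequality.
δ < (43500/65911)^(1/2) ≈ 0.8124.

δ < 0.8124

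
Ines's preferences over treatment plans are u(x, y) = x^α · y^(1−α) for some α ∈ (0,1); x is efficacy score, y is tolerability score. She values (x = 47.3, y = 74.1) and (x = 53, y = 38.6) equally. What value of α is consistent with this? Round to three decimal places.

α ≈ 0.851

The Cobb–Douglas utilities coincide, so 47.3^α·74.1^(1−α) = 53^α·38.6^(1−α).
Rearrange to (47.3/53)^α = (38.6/74.1)^(1−α) and take logs: α·-0.113782 = (1−α)·-0.652163.
So α/(1−α) = (-0.652163)/(-0.113782) = 5.731689, and α = 5.731689/6.731689 ≈ 0.851.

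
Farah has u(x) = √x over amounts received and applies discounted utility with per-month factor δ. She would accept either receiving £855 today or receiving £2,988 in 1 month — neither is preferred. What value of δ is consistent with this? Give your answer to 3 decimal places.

δ ≈ 0.535

The payoff in 1 month is discounted by δ, so u(855) = δ·u(2988) and δ = u(855)/u(2988).
Since u(x) = √x, δ = √(855/2988) = 0.53492.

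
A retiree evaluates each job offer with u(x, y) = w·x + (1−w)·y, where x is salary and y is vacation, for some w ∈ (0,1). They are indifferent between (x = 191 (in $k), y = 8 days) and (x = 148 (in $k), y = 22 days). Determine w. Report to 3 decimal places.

Indifference: w·191 + (1−w)·8 = w·148 + (1−w)·22.
Rearranging, 43·w − 14·(1−w) = 0.
So w/(1−w) = 14/43 = 0.3256, giving w = 14/(43+14) = 0.246.

w = 0.246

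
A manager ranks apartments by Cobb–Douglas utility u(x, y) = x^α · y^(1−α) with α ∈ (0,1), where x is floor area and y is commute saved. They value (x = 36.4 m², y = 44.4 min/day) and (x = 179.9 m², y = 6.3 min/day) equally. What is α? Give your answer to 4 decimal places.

α ≈ 0.5500

The Cobb–Douglas utilities coincide, so 36.4^α·44.4^(1−α) = 179.9^α·6.3^(1−α).
Rearrange to (36.4/179.9)^α = (6.3/44.4)^(1−α) and take logs: α·-1.5978324 = (1−α)·-1.9526898.
With A = -1.5978324 and B = -1.9526898: α·A = (1−α)·B, so α = B/(A+B) = -1.9526898/-3.5505222 ≈ 0.5500.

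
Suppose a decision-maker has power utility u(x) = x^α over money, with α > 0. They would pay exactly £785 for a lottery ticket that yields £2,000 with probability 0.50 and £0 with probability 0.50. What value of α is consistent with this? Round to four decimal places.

Since u(0) = 0, the lottery's EU is 0.50·2000^α.
Setting u(785) equal to that: 785^α = 0.50·2000^α ⇒ (785/2000)^α = 0.50.
Take logs: α = ln 0.50 / ln(785/2000) ≈ 0.741160.

α ≈ 0.7412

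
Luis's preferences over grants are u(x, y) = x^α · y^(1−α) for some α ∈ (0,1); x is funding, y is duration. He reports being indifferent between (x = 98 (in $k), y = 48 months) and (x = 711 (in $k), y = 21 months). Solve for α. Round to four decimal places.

α ≈ 0.2944

Set the two utilities equal: 98^α·48^(1−α) = 711^α·21^(1−α).
Rearrange to (98/711)^α = (21/48)^(1−α) and take logs: α·-1.9817050 = (1−α)·-0.8266786.
Thus α·(-2.8083836) = -0.8266786, so α = -0.8266786/-2.8083836 ≈ 0.2944.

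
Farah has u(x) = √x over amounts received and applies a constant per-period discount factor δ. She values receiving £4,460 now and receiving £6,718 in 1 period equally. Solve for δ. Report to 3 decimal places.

The payoff in 1 period is discounted by δ, so u(4460) = δ·u(6718) and δ = u(4460)/u(6718).
With u(x) = √x: δ = √4460/√6718 = √(4460/6718) = 0.81479.

δ ≈ 0.815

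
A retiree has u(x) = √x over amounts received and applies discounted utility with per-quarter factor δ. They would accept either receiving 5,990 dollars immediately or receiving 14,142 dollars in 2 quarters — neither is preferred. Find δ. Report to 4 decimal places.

δ ≈ 0.8067

Equating discounted utilities: u(5990) = δ^2·u(14142) ⇒ δ^2 = u(5990)/u(14142).
Since u(x) = √x, δ^2 = √(5990/14142) = 0.65082.
Hence δ = (0.65082)^(1/2) = 0.806731.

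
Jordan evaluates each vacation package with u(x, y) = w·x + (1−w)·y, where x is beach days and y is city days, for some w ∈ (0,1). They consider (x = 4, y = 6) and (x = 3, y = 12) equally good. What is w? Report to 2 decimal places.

w = 0.86

Indifference: w·4 + (1−w)·6 = w·3 + (1−w)·12.
Collecting terms: w·1 = (1−w)·6.
So w/(1−w) = 6/1 = 6.0000, giving w = 6/(1+6) = 0.86.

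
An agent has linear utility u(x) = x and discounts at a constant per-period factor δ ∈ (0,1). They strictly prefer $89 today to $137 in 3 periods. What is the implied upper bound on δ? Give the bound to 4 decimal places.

δ < 0.8661

The preference means 89 > δ^3·137.
Hence δ^3 < 89/137 = 0.64964, and x ↦ x^(1/3) is increasing on (0,∞).
δ < (89/137)^(1/3) ≈ 0.8661.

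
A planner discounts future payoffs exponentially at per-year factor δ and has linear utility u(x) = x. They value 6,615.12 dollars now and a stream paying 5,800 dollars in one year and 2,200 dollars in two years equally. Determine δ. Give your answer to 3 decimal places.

The stream is worth 5800δ + 2200δ² today, so 5800δ + 2200δ² = 6615.12.
So 2200δ² + 5800δ − 6615.12 = 0.
By the quadratic formula (taking the positive root), δ = (−5800 + √91853056.00) / 4400 ≈ 0.860.

δ ≈ 0.860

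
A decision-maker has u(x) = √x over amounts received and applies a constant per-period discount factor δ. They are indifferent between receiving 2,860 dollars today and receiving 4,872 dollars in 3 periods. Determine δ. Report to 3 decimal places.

δ ≈ 0.915

Equating discounted utilities: u(2860) = δ^3·u(4872) ⇒ δ^3 = u(2860)/u(4872).
Since u(x) = √x, δ^3 = √(2860/4872) = 0.76618.
So δ = 0.76618^(1/3) ≈ 0.915.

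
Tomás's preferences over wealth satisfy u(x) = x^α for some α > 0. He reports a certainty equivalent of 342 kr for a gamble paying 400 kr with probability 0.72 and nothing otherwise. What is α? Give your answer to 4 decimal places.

Since u(0) = 0, the lottery's EU is 0.72·400^α.
Setting u(342) equal to that: 342^α = 0.72·400^α ⇒ (342/400)^α = 0.72.
α = ln(0.72) / ln(342/400) = -0.3285041/-0.1566538 ≈ 2.0970.

α ≈ 2.0970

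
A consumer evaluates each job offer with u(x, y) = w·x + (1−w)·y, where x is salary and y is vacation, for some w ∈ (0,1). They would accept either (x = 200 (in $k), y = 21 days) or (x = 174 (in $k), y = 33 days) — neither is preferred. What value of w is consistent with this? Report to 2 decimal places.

w = 0.32

u(200,21) = u(174,33) means w·200 + (1−w)·21 = w·174 + (1−w)·33.
Rearranging, 26·w − 12·(1−w) = 0.
Hence w = 12/(26+12) = 12/38 = 0.32.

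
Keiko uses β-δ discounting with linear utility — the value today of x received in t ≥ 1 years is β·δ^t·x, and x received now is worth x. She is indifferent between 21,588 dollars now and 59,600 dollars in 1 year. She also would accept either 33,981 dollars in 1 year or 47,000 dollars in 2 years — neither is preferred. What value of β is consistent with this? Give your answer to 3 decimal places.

The second indifference involves only future payoffs, so β cancels: β·δ^1·33981 = β·δ^2·47000, giving δ = 33981/47000 = 0.72300.
Now use the now-vs-future pair: 21588 = β·δ·59600 gives β = 21588/(0.72300·59600) ≈ 0.501.

β ≈ 0.501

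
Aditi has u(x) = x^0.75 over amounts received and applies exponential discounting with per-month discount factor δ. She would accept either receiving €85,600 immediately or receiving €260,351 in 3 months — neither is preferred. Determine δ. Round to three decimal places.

δ ≈ 0.757

Indifference means u(85600) = δ^3 · u(260351), so δ^3 = u(85600)/u(260351).
Since u(x) = x^0.75, δ^3 = (85600/260351)^0.75 = 0.32879^0.75 = 0.43420.
So δ = 0.43420^(1/3) ≈ 0.757.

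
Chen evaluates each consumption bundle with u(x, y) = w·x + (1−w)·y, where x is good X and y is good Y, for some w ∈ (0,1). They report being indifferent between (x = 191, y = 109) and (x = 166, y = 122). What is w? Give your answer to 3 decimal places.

w = 0.342

Equating utilities: w·191 + (1−w)·109 = w·166 + (1−w)·122.
w·(191−166) = (1−w)·(122−109), i.e. w·25 = (1−w)·13.
Hence w = 13/(25+13) = 13/38 = 0.342.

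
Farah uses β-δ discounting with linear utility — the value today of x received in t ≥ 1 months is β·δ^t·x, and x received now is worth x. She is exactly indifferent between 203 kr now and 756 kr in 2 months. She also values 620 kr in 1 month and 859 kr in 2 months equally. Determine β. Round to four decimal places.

β ≈ 0.5154

From the later pair, β·δ^1·620 = β·δ^2·859; dividing through, δ = 620/859 = 0.72177.
Now use the now-vs-future pair: 203 = β·δ^2·756 gives β = 203/(0.52095·756) ≈ 0.5154.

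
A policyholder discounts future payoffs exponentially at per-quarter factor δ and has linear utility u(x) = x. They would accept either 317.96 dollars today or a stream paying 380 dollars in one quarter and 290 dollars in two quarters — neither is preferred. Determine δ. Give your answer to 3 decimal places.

Present value of the stream is 380·δ + 290·δ². Indifference gives 380δ + 290δ² = 317.96.
So 290δ² + 380δ − 317.96 = 0.
The positive root is δ = [−380 + √(380² + 4·290·317.96)] / (2·290) = (−380 + 716.403)/580 ≈ 0.580.

δ ≈ 0.580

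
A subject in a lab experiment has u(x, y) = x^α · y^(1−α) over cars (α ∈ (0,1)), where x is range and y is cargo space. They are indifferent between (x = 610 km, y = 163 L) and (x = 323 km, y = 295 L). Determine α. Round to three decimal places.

The Cobb–Douglas utilities coincide, so 610^α·163^(1−α) = 323^α·295^(1−α).
Taking logs: α·ln 610 + (1−α)·ln 163 = α·ln 323 + (1−α)·ln 295, i.e. α·0.635807 = (1−α)·0.593225.
So α/(1−α) = (0.593225)/(0.635807) = 0.933027, and α = 0.933027/1.933027 ≈ 0.483.

α ≈ 0.483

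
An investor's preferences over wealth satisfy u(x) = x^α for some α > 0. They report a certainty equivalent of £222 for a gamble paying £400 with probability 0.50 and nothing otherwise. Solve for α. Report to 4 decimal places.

α ≈ 1.1772

The lottery's expected utility is 0.50·u(400) + 0.50·u(0) = 0.50·400^α (since u(0) = 0 for α > 0).
Indifference: 222^α = 0.50·400^α, so (222/400)^α = 0.50.
Take logs: α = ln 0.50 / ln(222/400) ≈ 1.177246.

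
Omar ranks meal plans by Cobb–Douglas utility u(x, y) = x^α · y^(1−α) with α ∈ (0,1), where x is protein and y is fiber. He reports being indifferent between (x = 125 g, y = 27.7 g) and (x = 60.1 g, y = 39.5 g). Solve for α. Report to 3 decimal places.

The Cobb–Douglas utilities coincide, so 125^α·27.7^(1−α) = 60.1^α·39.5^(1−α).
Rearrange to (125/60.1)^α = (39.5/27.7)^(1−α) and take logs: α·0.732304 = (1−α)·0.354868.
Thus α·(1.087172) = 0.354868, so α = 0.354868/1.087172 ≈ 0.326.

α ≈ 0.326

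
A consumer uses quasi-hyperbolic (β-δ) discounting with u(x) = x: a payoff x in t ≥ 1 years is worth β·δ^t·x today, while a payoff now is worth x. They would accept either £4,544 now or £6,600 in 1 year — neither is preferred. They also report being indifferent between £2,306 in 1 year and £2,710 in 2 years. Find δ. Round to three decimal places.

From the later pair, β·δ^1·2306 = β·δ^2·2710; dividing through, δ = 2306/2710 = 0.85092.

δ ≈ 0.851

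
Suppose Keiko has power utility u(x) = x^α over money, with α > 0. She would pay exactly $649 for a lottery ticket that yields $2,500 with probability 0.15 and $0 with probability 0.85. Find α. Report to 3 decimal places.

Since u(0) = 0, the lottery's EU is 0.15·2500^α.
Equating: 649^α = 0.15·2500^α, i.e. 0.2596^α = 0.15.
Take logs: α = ln 0.15 / ln(649/2500) ≈ 1.40672.

α ≈ 1.407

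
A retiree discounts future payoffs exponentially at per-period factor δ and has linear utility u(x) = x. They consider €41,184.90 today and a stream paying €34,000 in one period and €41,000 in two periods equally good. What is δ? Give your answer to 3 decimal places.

δ ≈ 0.670

The stream is worth 34000δ + 41000δ² today, so 34000δ + 41000δ² = 41184.90.
So 41000δ² + 34000δ − 41184.90 = 0.
The positive root is δ = [−34000 + √(34000² + 4·41000·41184.90)] / (2·41000) = (−34000 + 88940.000)/82000 ≈ 0.670.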